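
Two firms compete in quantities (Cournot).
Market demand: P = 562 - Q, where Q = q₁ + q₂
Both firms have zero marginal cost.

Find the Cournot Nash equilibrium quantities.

q₁* = q₂* = 187.33; P* = 187.33

Work:
Profit: π_i = P·q_i = (a - q_i - q_j)·q_i
FOC: ∂π_i/∂q_i = a - 2q_i - q_j = 0
Reaction function: q_i = (562 - q_j)/2
Symmetry: q* = 562/3 = 187.33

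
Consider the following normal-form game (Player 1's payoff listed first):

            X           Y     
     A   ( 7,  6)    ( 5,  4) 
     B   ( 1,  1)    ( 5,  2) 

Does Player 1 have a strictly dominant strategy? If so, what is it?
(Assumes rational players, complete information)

No strictly dominant strategy exists for Player 1

Work:
A strategy strictly dominates another if it gives a strictly higher payoff against every opponent action. Compare each pair of P1's strategies column-by-column:
  A vs B: [7 vs 1, 5 vs 5] → A does not strictly dominate B (column Y: 5 ≤ 5)
  B vs A: [1 vs 7, 5 vs 5] → B does not strictly dominate A (column X: 1 ≤ 7)
No single strategy strictly dominates all others → no strictly dominant strategy.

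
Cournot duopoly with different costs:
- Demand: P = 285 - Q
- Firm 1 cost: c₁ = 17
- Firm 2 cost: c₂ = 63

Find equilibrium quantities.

q₁* = 104.67, q₂* = 58.67

Work:
Reaction: q₁ = (285 - 17 - q₂)/2
Reaction: q₂ = (285 - 63 - q₁)/2
Solve simultaneously:
q₁* = (285 - 2×17 + 63)/3 = 104.67
q₂* = (285 - 2×63 + 17)/3 = 58.67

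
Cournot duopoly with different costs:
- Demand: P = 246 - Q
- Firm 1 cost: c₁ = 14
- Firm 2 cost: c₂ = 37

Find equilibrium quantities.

q₁* = 85.0, q₂* = 62.0

Work:
Reaction: q₁ = (246 - 14 - q₂)/2
Reaction: q₂ = (246 - 37 - q₁)/2
Solve simultaneously:
q₁* = (246 - 2×14 + 37)/3 = 85.0
q₂* = (246 - 2×37 + 14)/3 = 62.0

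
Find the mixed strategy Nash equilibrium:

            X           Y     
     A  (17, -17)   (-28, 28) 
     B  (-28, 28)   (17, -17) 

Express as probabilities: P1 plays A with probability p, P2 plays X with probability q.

p = 0.5, q = 0.5

Work:
Find probabilities that make opponent indifferent:
P2 chooses q to make P1 indifferent between A and B
P1 chooses p to make P2 indifferent between X and Y
Mixed NE: P1 plays (A: 0.5, B: 0.5), P2 plays (X: 0.5, Y: 0.5)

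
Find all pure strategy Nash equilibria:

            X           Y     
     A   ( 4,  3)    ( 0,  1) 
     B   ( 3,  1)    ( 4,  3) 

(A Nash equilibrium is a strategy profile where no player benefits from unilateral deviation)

Nash equilibrium: (A, X), (B, Y)

Work:
Best responses:
  P1 vs X: payoffs [4, 3] → best response A (payoff 4)
  P1 vs Y: payoffs [0, 4] → best response B (payoff 4)
  P2 vs A: payoffs [3, 1] → best response X (payoff 3)
  P2 vs B: payoffs [1, 3] → best response Y (payoff 3)
Mutual best responses: (A,X), (B,Y) → Nash equilibria.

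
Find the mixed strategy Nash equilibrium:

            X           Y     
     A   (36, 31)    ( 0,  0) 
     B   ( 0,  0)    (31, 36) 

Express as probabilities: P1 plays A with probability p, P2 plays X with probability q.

p = 0.5373, q = 0.4627

Work:
Find probabilities that make opponent indifferent:
P2 chooses q to make P1 indifferent between A and B
P1 chooses p to make P2 indifferent between X and Y
Mixed NE: P1 plays (A: 0.5373, B: 0.4627), P2 plays (X: 0.4627, Y: 0.5373)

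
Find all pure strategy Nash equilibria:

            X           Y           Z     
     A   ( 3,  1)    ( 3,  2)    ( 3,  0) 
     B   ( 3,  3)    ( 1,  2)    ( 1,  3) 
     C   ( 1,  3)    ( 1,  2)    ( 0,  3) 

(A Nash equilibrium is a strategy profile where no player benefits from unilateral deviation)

Nash equilibrium: (A, Y), (B, X)

Work:
Best responses:
  P1 vs X: payoffs [3, 3, 1] → best response A/B (payoff 3)
  P1 vs Y: payoffs [3, 1, 1] → best response A (payoff 3)
  P1 vs Z: payoffs [3, 1, 0] → best response A (payoff 3)
  P2 vs A: payoffs [1, 2, 0] → best response Y (payoff 2)
  P2 vs B: payoffs [3, 2, 3] → best response X/Z (payoff 3)
  P2 vs C: payoffs [3, 2, 3] → best response X/Z (payoff 3)
Mutual best responses: (A,Y), (B,X) → Nash equilibria.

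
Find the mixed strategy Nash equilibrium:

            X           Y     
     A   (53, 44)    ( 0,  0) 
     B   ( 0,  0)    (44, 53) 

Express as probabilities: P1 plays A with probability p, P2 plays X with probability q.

p = 0.5464, q = 0.4536

Work:
Find probabilities that make opponent indifferent:
P2 chooses q to make P1 indifferent between A and B
P1 chooses p to make P2 indifferent between X and Y
Mixed NE: P1 plays (A: 0.5464, B: 0.4536), P2 plays (X: 0.4536, Y: 0.5464)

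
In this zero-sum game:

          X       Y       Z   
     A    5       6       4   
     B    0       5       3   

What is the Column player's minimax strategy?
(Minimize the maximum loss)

Column should play Z, value = 4

Work:
Column player minimizes Row's maximum payoff:
Column X: max payoff to Row = 5
Column Y: max payoff to Row = 6
Column Z: max payoff to Row = 4
Minimum is 4, achieved by column Z.
Minimax strategy: Z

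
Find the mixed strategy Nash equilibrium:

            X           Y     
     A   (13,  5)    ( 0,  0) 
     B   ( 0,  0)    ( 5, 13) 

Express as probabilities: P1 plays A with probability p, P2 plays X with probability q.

p = 0.7222, q = 0.2778

Work:
Find probabilities that make opponent indifferent:
P2 chooses q to make P1 indifferent between A and B
P1 chooses p to make P2 indifferent between X and Y
Mixed NE: P1 plays (A: 0.7222, B: 0.2778), P2 plays (X: 0.2778, Y: 0.7222)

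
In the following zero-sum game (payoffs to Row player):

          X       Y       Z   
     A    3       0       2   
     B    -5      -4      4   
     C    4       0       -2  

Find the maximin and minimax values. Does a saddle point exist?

Maximin = 0, Minimax = 0, Saddle: True

Work:
Row minimums: [0, -5, -2] → maximin = 0
Column maximums: [4, 0, 4] → minimax = 0
Saddle point exists! Game value = 0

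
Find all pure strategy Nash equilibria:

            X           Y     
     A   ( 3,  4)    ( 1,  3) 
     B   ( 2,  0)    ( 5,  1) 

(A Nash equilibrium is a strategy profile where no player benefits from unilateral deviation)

Nash equilibrium: (A, X), (B, Y)

Work:
Best responses:
  P1 vs X: payoffs [3, 2] → best response A (payoff 3)
  P1 vs Y: payoffs [1, 5] → best response B (payoff 5)
  P2 vs A: payoffs [4, 3] → best response X (payoff 4)
  P2 vs B: payoffs [0, 1] → best response Y (payoff 1)
Mutual best responses: (A,X), (B,Y) → Nash equilibria.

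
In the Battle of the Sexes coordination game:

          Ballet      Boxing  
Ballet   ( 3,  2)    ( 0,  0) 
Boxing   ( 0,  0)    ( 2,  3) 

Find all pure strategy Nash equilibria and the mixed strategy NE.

Pure NE: (Ballet, Ballet) and (Boxing, Boxing); Mixed NE: p = 0.6, q = 0.4

Work:
Check pure NE:
(Ballet, Ballet): (3, 2) - no unilateral deviation beneficial
(Boxing, Boxing): (2, 3) - no unilateral deviation beneficial
Mixed NE: P1 plays Ballet with p = 0.6, P2 plays Ballet with q = 0.4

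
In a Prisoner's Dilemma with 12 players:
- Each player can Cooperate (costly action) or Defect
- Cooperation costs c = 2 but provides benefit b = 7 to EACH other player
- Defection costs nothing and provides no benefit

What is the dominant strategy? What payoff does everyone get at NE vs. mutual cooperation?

Dominant: Defect; NE payoff = 0; Coop payoff = 75

Work:
Defect dominates (saves cost c = 2, benefit to others is external)
NE: All defect → everyone gets 0
If all cooperate: each receives (11)×7 - 2 = 75
Social dilemma: 75 > 0 but NE gives 0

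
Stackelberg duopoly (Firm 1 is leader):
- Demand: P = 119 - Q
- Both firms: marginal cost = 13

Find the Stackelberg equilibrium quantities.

q₁* (leader) = 53.0, q₂* (follower) = 26.5

Work:
Follower's reaction: q₂ = (a - c - q₁)/2
Leader substitutes: π₁ = q₁·(a - q₁ - (a-c-q₁)/2 - c)
FOC: q₁* = (119 - 13)/2 = 53.00
Then: q₂* = (119 - 13 - 53.0)/2 = 26.50
Leader has first-mover advantage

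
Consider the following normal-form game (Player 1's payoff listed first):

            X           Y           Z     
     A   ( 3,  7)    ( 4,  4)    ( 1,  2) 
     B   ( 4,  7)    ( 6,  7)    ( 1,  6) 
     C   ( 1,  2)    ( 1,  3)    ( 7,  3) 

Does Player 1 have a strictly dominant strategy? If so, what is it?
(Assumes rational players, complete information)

No strictly dominant strategy exists for Player 1

Work:
A strategy strictly dominates another if it gives a strictly higher payoff against every opponent action. Compare each pair of P1's strategies column-by-column:
  A vs B: [3 vs 4, 4 vs 6, 1 vs 1] → A does not strictly dominate B (column X: 3 ≤ 4)
  A vs C: [3 vs 1, 4 vs 1, 1 vs 7] → A does not strictly dominate C (column Z: 1 ≤ 7)
  B vs A: [4 vs 3, 6 vs 4, 1 vs 1] → B does not strictly dominate A (column Z: 1 ≤ 1)
  B vs C: [4 vs 1, 6 vs 1, 1 vs 7] → B does not strictly dominate C (column Z: 1 ≤ 7)
  C vs A: [1 vs 3, 1 vs 4, 7 vs 1] → C does not strictly dominate A (column X: 1 ≤ 3)
  C vs B: [1 vs 4, 1 vs 6, 7 vs 1] → C does not strictly dominate B (column X: 1 ≤ 4)
No single strategy strictly dominates all others → no strictly dominant strategy.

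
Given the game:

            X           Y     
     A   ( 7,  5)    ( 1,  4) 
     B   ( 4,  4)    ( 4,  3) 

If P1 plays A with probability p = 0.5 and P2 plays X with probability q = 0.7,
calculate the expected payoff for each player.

E[P1] = 4.6, E[P2] = 4.2

Work:
E[P1] = p·q·π₁(A,X) + p·(1-q)·π₁(A,Y) + (1-p)·q·π₁(B,X) + (1-p)·(1-q)·π₁(B,Y)
= 0.5·0.7·7 + 0.5·0.3·1 + 0.5·0.7·4 + 0.5·0.3·4
= 4.6

E[P2] = 4.2 (similar calculation)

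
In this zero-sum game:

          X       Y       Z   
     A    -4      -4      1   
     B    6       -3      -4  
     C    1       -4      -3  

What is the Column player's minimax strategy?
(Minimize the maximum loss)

Column should play Y, value = -3

Work:
Column player minimizes Row's maximum payoff:
Column X: max payoff to Row = 6
Column Y: max payoff to Row = -3
Column Z: max payoff to Row = 1
Minimum is -3, achieved by column Y.
Minimax strategy: Y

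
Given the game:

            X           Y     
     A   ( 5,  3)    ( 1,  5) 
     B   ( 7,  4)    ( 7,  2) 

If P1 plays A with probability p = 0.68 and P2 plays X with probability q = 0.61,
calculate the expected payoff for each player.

E[P1] = 4.5792, E[P2] = 3.6008

Work:
E[P1] = p·q·π₁(A,X) + p·(1-q)·π₁(A,Y) + (1-p)·q·π₁(B,X) + (1-p)·(1-q)·π₁(B,Y)
= 0.68·0.61·5 + 0.68·0.39·1 + 0.32·0.61·7 + 0.32·0.39·7
= 4.5792

E[P2] = 3.6008 (similar calculation)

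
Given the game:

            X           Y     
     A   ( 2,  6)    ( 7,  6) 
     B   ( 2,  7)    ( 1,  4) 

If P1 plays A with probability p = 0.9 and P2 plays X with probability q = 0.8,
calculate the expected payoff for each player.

E[P1] = 2.88, E[P2] = 6.04

Work:
E[P1] = p·q·π₁(A,X) + p·(1-q)·π₁(A,Y) + (1-p)·q·π₁(B,X) + (1-p)·(1-q)·π₁(B,Y)
= 0.9·0.8·2 + 0.9·0.2·7 + 0.1·0.8·2 + 0.1·0.2·1
= 2.88

E[P2] = 6.04 (similar calculation)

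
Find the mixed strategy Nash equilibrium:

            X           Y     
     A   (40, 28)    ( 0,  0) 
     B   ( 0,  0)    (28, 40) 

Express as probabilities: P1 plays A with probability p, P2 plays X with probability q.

p = 0.5882, q = 0.4118

Work:
Find probabilities that make opponent indifferent:
P2 chooses q to make P1 indifferent between A and B
P1 chooses p to make P2 indifferent between X and Y
Mixed NE: P1 plays (A: 0.5882, B: 0.4118), P2 plays (X: 0.4118, Y: 0.5882)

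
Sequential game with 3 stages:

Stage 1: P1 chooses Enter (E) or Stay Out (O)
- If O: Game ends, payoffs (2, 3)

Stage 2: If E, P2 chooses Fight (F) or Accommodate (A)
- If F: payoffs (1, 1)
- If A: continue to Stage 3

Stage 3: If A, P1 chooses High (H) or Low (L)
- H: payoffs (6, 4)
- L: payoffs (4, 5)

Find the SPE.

SPE: (E, A, H); Outcome (6, 4)

Work:
Stage 3: P1 chooses H (6 vs 4)
Stage 2: P2: F->1, A->4 (anticipating H). Choose A
Stage 1: P1: O->2, E->6 (anticipating A, H). Choose E
SPE path: E -> A -> H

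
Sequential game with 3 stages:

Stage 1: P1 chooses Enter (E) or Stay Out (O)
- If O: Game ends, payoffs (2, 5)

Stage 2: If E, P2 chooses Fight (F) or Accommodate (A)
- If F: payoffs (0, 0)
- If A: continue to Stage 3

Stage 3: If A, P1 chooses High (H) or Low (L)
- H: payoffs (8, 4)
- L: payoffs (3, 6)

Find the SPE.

SPE: (E, A, H); Outcome (8, 4)

Work:
Stage 3: P1 chooses H (8 vs 3)
Stage 2: P2: F->0, A->4 (anticipating H). Choose A
Stage 1: P1: O->2, E->8 (anticipating A, H). Choose E
SPE path: E -> A -> H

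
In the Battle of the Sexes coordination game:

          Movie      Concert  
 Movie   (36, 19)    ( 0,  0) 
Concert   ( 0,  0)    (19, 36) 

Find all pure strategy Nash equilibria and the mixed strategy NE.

Pure NE: (Movie, Movie) and (Concert, Concert); Mixed NE: p = 0.6545, q = 0.3455

Work:
Check pure NE:
(Movie, Movie): (36, 19) - no unilateral deviation beneficial
(Concert, Concert): (19, 36) - no unilateral deviation beneficial
Mixed NE: P1 plays Movie with p = 0.6545, P2 plays Movie with q = 0.3455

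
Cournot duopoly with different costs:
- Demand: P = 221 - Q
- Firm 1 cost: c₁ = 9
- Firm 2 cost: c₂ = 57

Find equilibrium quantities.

q₁* = 86.67, q₂* = 38.67

Work:
Reaction: q₁ = (221 - 9 - q₂)/2
Reaction: q₂ = (221 - 57 - q₁)/2
Solve simultaneously:
q₁* = (221 - 2×9 + 57)/3 = 86.67
q₂* = (221 - 2×57 + 9)/3 = 38.67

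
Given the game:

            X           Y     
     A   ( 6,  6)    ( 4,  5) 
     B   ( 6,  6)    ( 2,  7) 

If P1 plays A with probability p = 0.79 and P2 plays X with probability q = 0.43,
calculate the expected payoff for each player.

E[P1] = 4.6206, E[P2] = 5.6694

Work:
E[P1] = p·q·π₁(A,X) + p·(1-q)·π₁(A,Y) + (1-p)·q·π₁(B,X) + (1-p)·(1-q)·π₁(B,Y)
= 0.79·0.43·6 + 0.79·0.57·4 + 0.21·0.43·6 + 0.21·0.57·2
= 4.6206

E[P2] = 5.6694 (similar calculation)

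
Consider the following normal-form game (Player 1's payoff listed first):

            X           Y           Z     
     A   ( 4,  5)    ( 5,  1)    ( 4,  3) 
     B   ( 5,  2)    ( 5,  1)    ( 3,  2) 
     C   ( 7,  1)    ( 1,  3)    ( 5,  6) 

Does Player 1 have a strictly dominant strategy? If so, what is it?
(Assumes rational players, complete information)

No strictly dominant strategy exists for Player 1

Work:
A strategy strictly dominates another if it gives a strictly higher payoff against every opponent action. Compare each pair of P1's strategies column-by-column:
  A vs B: [4 vs 5, 5 vs 5, 4 vs 3] → A does not strictly dominate B (column X: 4 ≤ 5)
  A vs C: [4 vs 7, 5 vs 1, 4 vs 5] → A does not strictly dominate C (column X: 4 ≤ 7)
  B vs A: [5 vs 4, 5 vs 5, 3 vs 4] → B does not strictly dominate A (column Y: 5 ≤ 5)
  B vs C: [5 vs 7, 5 vs 1, 3 vs 5] → B does not strictly dominate C (column X: 5 ≤ 7)
  C vs A: [7 vs 4, 1 vs 5, 5 vs 4] → C does not strictly dominate A (column Y: 1 ≤ 5)
  C vs B: [7 vs 5, 1 vs 5, 5 vs 3] → C does not strictly dominate B (column Y: 1 ≤ 5)
No single strategy strictly dominates all others → no strictly dominant strategy.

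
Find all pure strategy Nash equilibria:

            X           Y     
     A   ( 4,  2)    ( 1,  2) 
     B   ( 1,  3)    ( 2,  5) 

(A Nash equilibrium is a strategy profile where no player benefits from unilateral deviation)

Nash equilibrium: (A, X), (B, Y)

Work:
Best responses:
  P1 vs X: payoffs [4, 1] → best response A (payoff 4)
  P1 vs Y: payoffs [1, 2] → best response B (payoff 2)
  P2 vs A: payoffs [2, 2] → best response X/Y (payoff 2)
  P2 vs B: payoffs [3, 5] → best response Y (payoff 5)
Mutual best responses: (A,X), (B,Y) → Nash equilibria.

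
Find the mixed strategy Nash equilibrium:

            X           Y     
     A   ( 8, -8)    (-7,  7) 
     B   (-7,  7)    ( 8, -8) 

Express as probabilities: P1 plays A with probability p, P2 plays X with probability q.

p = 0.5, q = 0.5

Work:
Find probabilities that make opponent indifferent:
P2 chooses q to make P1 indifferent between A and B
P1 chooses p to make P2 indifferent between X and Y
Mixed NE: P1 plays (A: 0.5, B: 0.5), P2 plays (X: 0.5, Y: 0.5)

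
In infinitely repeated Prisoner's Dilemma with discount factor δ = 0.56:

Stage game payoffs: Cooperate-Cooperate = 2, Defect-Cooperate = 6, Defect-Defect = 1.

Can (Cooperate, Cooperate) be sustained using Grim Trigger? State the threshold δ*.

δ* = 0.8; since δ = 0.56 < 0.8, cooperation cannot be sustained

Work:
For Grim Trigger:
Cooperate forever: 2/(1-δ)
Defect then punished: 6 + 1·δ/(1-δ)
Need: 2/(1-δ) ≥ 6 + 1·δ/(1-δ)
Solving: δ ≥ (T-R)/(T-P) = (6-2)/(6-1) = 0.8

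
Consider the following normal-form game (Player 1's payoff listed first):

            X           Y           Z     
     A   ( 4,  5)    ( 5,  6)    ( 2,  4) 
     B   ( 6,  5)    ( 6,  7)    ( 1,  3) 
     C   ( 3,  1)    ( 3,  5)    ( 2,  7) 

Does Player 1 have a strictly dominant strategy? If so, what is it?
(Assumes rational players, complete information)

No strictly dominant strategy exists for Player 1

Work:
A strategy strictly dominates another if it gives a strictly higher payoff against every opponent action. Compare each pair of P1's strategies column-by-column:
  A vs B: [4 vs 6, 5 vs 6, 2 vs 1] → A does not strictly dominate B (column X: 4 ≤ 6)
  A vs C: [4 vs 3, 5 vs 3, 2 vs 2] → A does not strictly dominate C (column Z: 2 ≤ 2)
  B vs A: [6 vs 4, 6 vs 5, 1 vs 2] → B does not strictly dominate A (column Z: 1 ≤ 2)
  B vs C: [6 vs 3, 6 vs 3, 1 vs 2] → B does not strictly dominate C (column Z: 1 ≤ 2)
  C vs A: [3 vs 4, 3 vs 5, 2 vs 2] → C does not strictly dominate A (column X: 3 ≤ 4)
  C vs B: [3 vs 6, 3 vs 6, 2 vs 1] → C does not strictly dominate B (column X: 3 ≤ 6)
No single strategy strictly dominates all others → no strictly dominant strategy.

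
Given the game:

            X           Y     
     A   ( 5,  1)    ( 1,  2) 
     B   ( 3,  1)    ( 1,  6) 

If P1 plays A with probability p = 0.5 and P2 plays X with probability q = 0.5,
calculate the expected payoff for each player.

E[P1] = 2.5, E[P2] = 2.5

Work:
E[P1] = p·q·π₁(A,X) + p·(1-q)·π₁(A,Y) + (1-p)·q·π₁(B,X) + (1-p)·(1-q)·π₁(B,Y)
= 0.5·0.5·5 + 0.5·0.5·1 + 0.5·0.5·3 + 0.5·0.5·1
= 2.5

E[P2] = 2.5 (similar calculation)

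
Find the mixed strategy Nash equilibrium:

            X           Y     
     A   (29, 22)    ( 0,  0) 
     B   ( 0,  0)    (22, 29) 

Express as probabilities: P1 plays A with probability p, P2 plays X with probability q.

p = 0.5686, q = 0.4314

Work:
Find probabilities that make opponent indifferent:
P2 chooses q to make P1 indifferent between A and B
P1 chooses p to make P2 indifferent between X and Y
Mixed NE: P1 plays (A: 0.5686, B: 0.4314), P2 plays (X: 0.4314, Y: 0.5686)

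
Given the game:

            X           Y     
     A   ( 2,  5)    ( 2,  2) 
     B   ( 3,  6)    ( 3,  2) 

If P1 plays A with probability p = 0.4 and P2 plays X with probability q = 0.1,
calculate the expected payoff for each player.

E[P1] = 2.6, E[P2] = 2.36

Work:
E[P1] = p·q·π₁(A,X) + p·(1-q)·π₁(A,Y) + (1-p)·q·π₁(B,X) + (1-p)·(1-q)·π₁(B,Y)
= 0.4·0.1·2 + 0.4·0.9·2 + 0.6·0.1·3 + 0.6·0.9·3
= 2.6

E[P2] = 2.36 (similar calculation)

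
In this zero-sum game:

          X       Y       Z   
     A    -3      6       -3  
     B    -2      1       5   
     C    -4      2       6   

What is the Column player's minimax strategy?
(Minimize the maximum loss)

Column should play X, value = -2

Work:
Column player minimizes Row's maximum payoff:
Column X: max payoff to Row = -2
Column Y: max payoff to Row = 6
Column Z: max payoff to Row = 6
Minimum is -2, achieved by column X.
Minimax strategy: X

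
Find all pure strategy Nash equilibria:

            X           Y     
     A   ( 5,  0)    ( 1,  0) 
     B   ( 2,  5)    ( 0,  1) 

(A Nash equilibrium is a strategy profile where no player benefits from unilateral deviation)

Nash equilibrium: (A, X), (A, Y)

Work:
Best responses:
  P1 vs X: payoffs [5, 2] → best response A (payoff 5)
  P1 vs Y: payoffs [1, 0] → best response A (payoff 1)
  P2 vs A: payoffs [0, 0] → best response X/Y (payoff 0)
  P2 vs B: payoffs [5, 1] → best response X (payoff 5)
Mutual best responses: (A,X), (A,Y) → Nash equilibria.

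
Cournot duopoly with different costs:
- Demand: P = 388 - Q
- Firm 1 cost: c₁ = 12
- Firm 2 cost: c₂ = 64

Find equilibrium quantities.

q₁* = 142.67, q₂* = 90.67

Work:
Reaction: q₁ = (388 - 12 - q₂)/2
Reaction: q₂ = (388 - 64 - q₁)/2
Solve simultaneously:
q₁* = (388 - 2×12 + 64)/3 = 142.67
q₂* = (388 - 2×64 + 12)/3 = 90.67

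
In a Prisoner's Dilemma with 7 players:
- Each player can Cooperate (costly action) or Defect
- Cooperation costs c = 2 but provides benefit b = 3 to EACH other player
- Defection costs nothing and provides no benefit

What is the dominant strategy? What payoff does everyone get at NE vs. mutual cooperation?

Dominant: Defect; NE payoff = 0; Coop payoff = 16

Work:
Defect dominates (saves cost c = 2, benefit to others is external)
NE: All defect → everyone gets 0
If all cooperate: each receives (6)×3 - 2 = 16
Social dilemma: 16 > 0 but NE gives 0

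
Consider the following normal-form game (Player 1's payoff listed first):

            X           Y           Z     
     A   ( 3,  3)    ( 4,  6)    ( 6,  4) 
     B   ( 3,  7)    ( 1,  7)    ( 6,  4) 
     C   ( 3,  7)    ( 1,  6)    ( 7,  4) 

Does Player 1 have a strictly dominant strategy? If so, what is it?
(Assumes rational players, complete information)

No strictly dominant strategy exists for Player 1

Work:
A strategy strictly dominates another if it gives a strictly higher payoff against every opponent action. Compare each pair of P1's strategies column-by-column:
  A vs B: [3 vs 3, 4 vs 1, 6 vs 6] → A does not strictly dominate B (column X: 3 ≤ 3)
  A vs C: [3 vs 3, 4 vs 1, 6 vs 7] → A does not strictly dominate C (column X: 3 ≤ 3)
  B vs A: [3 vs 3, 1 vs 4, 6 vs 6] → B does not strictly dominate A (column X: 3 ≤ 3)
  B vs C: [3 vs 3, 1 vs 1, 6 vs 7] → B does not strictly dominate C (column X: 3 ≤ 3)
  C vs A: [3 vs 3, 1 vs 4, 7 vs 6] → C does not strictly dominate A (column X: 3 ≤ 3)
  C vs B: [3 vs 3, 1 vs 1, 7 vs 6] → C does not strictly dominate B (column X: 3 ≤ 3)
No single strategy strictly dominates all others → no strictly dominant strategy.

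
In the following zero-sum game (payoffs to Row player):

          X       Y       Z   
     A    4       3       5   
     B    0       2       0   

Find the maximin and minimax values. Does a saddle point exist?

Maximin = 3, Minimax = 3, Saddle: True

Work:
Row minimums: [3, 0] → maximin = 3
Column maximums: [4, 3, 5] → minimax = 3
Saddle point exists! Game value = 3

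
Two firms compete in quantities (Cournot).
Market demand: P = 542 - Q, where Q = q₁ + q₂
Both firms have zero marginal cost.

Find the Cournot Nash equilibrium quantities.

q₁* = q₂* = 180.67; P* = 180.67

Work:
Profit: π_i = P·q_i = (a - q_i - q_j)·q_i
FOC: ∂π_i/∂q_i = a - 2q_i - q_j = 0
Reaction function: q_i = (542 - q_j)/2
Symmetry: q* = 542/3 = 180.67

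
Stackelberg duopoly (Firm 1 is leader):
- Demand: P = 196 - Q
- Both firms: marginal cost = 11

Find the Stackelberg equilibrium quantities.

q₁* (leader) = 92.5, q₂* (follower) = 46.25

Work:
Follower's reaction: q₂ = (a - c - q₁)/2
Leader substitutes: π₁ = q₁·(a - q₁ - (a-c-q₁)/2 - c)
FOC: q₁* = (196 - 11)/2 = 92.50
Then: q₂* = (196 - 11 - 92.5)/2 = 46.25
Leader has first-mover advantage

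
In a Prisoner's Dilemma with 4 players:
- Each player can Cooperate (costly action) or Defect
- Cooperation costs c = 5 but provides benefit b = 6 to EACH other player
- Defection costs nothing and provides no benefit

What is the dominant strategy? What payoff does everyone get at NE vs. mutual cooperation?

Dominant: Defect; NE payoff = 0; Coop payoff = 13

Work:
Defect dominates (saves cost c = 5, benefit to others is external)
NE: All defect → everyone gets 0
If all cooperate: each receives (3)×6 - 5 = 13
Social dilemma: 13 > 0 but NE gives 0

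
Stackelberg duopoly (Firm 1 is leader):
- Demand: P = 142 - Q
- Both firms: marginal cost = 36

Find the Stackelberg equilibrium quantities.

q₁* (leader) = 53.0, q₂* (follower) = 26.5

Work:
Follower's reaction: q₂ = (a - c - q₁)/2
Leader substitutes: π₁ = q₁·(a - q₁ - (a-c-q₁)/2 - c)
FOC: q₁* = (142 - 36)/2 = 53.00
Then: q₂* = (142 - 36 - 53.0)/2 = 26.50
Leader has first-mover advantage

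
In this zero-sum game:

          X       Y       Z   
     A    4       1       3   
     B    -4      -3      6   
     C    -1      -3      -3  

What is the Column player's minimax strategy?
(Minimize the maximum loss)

Column should play Y, value = 1

Work:
Column player minimizes Row's maximum payoff:
Column X: max payoff to Row = 4
Column Y: max payoff to Row = 1
Column Z: max payoff to Row = 6
Minimum is 1, achieved by column Y.
Minimax strategy: Y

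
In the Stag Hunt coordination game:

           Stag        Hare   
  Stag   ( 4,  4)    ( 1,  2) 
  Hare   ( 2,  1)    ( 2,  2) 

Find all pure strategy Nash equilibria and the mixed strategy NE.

Pure NE: (Stag, Stag) and (Hare, Hare); Mixed NE: p = 0.3333, q = 0.3333

Work:
Check pure NE:
(Stag, Stag): (4, 4) - no unilateral deviation beneficial
(Hare, Hare): (2, 2) - no unilateral deviation beneficial
Mixed NE: P1 plays Stag with p = 0.3333, P2 plays Stag with q = 0.3333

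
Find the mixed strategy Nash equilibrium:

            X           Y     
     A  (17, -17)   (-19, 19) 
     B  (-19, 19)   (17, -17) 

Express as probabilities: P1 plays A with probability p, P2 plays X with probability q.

p = 0.5, q = 0.5

Work:
Find probabilities that make opponent indifferent:
P2 chooses q to make P1 indifferent between A and B
P1 chooses p to make P2 indifferent between X and Y
Mixed NE: P1 plays (A: 0.5, B: 0.5), P2 plays (X: 0.5, Y: 0.5)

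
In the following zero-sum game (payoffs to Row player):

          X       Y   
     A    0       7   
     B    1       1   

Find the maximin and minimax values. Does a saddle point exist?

Maximin = 1, Minimax = 1, Saddle: True

Work:
Row minimums: [0, 1] → maximin = 1
Column maximums: [1, 7] → minimax = 1
Saddle point exists! Game value = 1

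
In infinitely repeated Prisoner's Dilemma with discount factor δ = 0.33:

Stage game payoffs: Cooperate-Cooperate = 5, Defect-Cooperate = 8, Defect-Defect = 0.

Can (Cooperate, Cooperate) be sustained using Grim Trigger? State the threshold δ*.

δ* = 0.375; since δ = 0.33 < 0.375, cooperation cannot be sustained

Work:
For Grim Trigger:
Cooperate forever: 5/(1-δ)
Defect then punished: 8 + 0·δ/(1-δ)
Need: 5/(1-δ) ≥ 8 + 0·δ/(1-δ)
Solving: δ ≥ (T-R)/(T-P) = (8-5)/(8-0) = 0.375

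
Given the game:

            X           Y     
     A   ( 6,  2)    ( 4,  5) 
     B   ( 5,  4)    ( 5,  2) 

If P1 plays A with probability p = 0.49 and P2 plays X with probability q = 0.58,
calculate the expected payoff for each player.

E[P1] = 5.0784, E[P2] = 3.209

Work:
E[P1] = p·q·π₁(A,X) + p·(1-q)·π₁(A,Y) + (1-p)·q·π₁(B,X) + (1-p)·(1-q)·π₁(B,Y)
= 0.49·0.58·6 + 0.49·0.42·4 + 0.51·0.58·5 + 0.51·0.42·5
= 5.0784

E[P2] = 3.209 (similar calculation)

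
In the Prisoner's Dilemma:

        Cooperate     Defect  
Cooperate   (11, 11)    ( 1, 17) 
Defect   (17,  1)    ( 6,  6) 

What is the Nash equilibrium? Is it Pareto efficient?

(Defect, Defect) is NE; not Pareto efficient

Work:
Defect dominates Cooperate for both players:
If P2 cooperates: Defect (17) > Cooperate (11)
If P2 defects: Defect (6) > Cooperate (1)
NE: (Defect, Defect) with payoff (6, 6)
But (Cooperate, Cooperate) = (11, 11) Pareto dominates (6, 6)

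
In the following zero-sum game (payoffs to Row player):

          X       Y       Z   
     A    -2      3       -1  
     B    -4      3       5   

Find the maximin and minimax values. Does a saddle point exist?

Maximin = -2, Minimax = -2, Saddle: True

Work:
Row minimums: [-2, -4] → maximin = -2
Column maximums: [-2, 3, 5] → minimax = -2
Saddle point exists! Game value = -2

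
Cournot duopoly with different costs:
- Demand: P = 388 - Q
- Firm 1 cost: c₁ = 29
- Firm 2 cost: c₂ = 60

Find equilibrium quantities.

q₁* = 130.0, q₂* = 99.0

Work:
Reaction: q₁ = (388 - 29 - q₂)/2
Reaction: q₂ = (388 - 60 - q₁)/2
Solve simultaneously:
q₁* = (388 - 2×29 + 60)/3 = 130.0
q₂* = (388 - 2×60 + 29)/3 = 99.0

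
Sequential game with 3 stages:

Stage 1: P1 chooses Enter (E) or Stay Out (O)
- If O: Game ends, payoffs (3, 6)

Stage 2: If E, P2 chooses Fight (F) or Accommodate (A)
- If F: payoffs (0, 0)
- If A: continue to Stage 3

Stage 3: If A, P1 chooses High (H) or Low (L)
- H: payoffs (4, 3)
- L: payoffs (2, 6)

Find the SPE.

SPE: (E, A, H); Outcome (4, 3)

Work:
Stage 3: P1 chooses H (4 vs 2)
Stage 2: P2: F->0, A->3 (anticipating H). Choose A
Stage 1: P1: O->3, E->4 (anticipating A, H). Choose E
SPE path: E -> A -> H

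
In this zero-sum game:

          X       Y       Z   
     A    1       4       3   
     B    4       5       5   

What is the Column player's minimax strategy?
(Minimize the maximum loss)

Column should play X, value = 4

Work:
Column player minimizes Row's maximum payoff:
Column X: max payoff to Row = 4
Column Y: max payoff to Row = 5
Column Z: max payoff to Row = 5
Minimum is 4, achieved by column X.
Minimax strategy: X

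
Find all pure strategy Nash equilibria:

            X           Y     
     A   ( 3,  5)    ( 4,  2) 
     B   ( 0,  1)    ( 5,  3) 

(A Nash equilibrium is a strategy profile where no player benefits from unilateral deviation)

Nash equilibrium: (A, X), (B, Y)

Work:
Best responses:
  P1 vs X: payoffs [3, 0] → best response A (payoff 3)
  P1 vs Y: payoffs [4, 5] → best response B (payoff 5)
  P2 vs A: payoffs [5, 2] → best response X (payoff 5)
  P2 vs B: payoffs [1, 3] → best response Y (payoff 3)
Mutual best responses: (A,X), (B,Y) → Nash equilibria.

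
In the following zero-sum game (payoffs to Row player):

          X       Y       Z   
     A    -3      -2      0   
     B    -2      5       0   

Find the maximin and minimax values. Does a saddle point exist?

Maximin = -2, Minimax = -2, Saddle: True

Work:
Row minimums: [-3, -2] → maximin = -2
Column maximums: [-2, 5, 0] → minimax = -2
Saddle point exists! Game value = -2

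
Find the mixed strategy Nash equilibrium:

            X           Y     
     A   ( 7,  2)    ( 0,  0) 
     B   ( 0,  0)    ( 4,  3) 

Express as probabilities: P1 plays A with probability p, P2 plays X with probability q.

p = 0.6, q = 0.3636

Work:
Find probabilities that make opponent indifferent:
P2 chooses q to make P1 indifferent between A and B
P1 chooses p to make P2 indifferent between X and Y
Mixed NE: P1 plays (A: 0.6, B: 0.4), P2 plays (X: 0.3636, Y: 0.6364)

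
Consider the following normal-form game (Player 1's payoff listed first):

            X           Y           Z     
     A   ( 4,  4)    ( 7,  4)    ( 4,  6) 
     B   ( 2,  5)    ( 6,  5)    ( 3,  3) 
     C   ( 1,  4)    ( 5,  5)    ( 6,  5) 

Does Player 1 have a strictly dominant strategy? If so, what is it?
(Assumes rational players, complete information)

No strictly dominant strategy exists for Player 1

Work:
A strategy strictly dominates another if it gives a strictly higher payoff against every opponent action. Compare each pair of P1's strategies column-by-column:
  A vs B: [4 vs 2, 7 vs 6, 4 vs 3] → A strictly dominates B
  A vs C: [4 vs 1, 7 vs 5, 4 vs 6] → A does not strictly dominate C (column Z: 4 ≤ 6)
  B vs A: [2 vs 4, 6 vs 7, 3 vs 4] → B does not strictly dominate A (column X: 2 ≤ 4)
  B vs C: [2 vs 1, 6 vs 5, 3 vs 6] → B does not strictly dominate C (column Z: 3 ≤ 6)
  C vs A: [1 vs 4, 5 vs 7, 6 vs 4] → C does not strictly dominate A (column X: 1 ≤ 4)
  C vs B: [1 vs 2, 5 vs 6, 6 vs 3] → C does not strictly dominate B (column X: 1 ≤ 2)
No single strategy strictly dominates all others → no strictly dominant strategy.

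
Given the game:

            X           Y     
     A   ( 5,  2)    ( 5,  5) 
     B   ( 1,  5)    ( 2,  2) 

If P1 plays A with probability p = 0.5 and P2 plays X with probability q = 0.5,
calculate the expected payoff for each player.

E[P1] = 3.25, E[P2] = 3.5

Work:
E[P1] = p·q·π₁(A,X) + p·(1-q)·π₁(A,Y) + (1-p)·q·π₁(B,X) + (1-p)·(1-q)·π₁(B,Y)
= 0.5·0.5·5 + 0.5·0.5·5 + 0.5·0.5·1 + 0.5·0.5·2
= 3.25

E[P2] = 3.5 (similar calculation)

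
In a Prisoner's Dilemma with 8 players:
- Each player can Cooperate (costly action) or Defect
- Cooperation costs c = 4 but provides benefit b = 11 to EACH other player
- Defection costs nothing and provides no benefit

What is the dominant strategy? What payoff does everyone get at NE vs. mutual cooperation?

Dominant: Defect; NE payoff = 0; Coop payoff = 73

Work:
Defect dominates (saves cost c = 4, benefit to others is external)
NE: All defect → everyone gets 0
If all cooperate: each receives (7)×11 - 4 = 73
Social dilemma: 73 > 0 but NE gives 0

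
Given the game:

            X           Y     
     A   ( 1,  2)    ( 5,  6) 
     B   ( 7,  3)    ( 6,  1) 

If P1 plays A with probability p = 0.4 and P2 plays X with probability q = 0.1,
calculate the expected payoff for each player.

E[P1] = 5.5, E[P2] = 2.96

Work:
E[P1] = p·q·π₁(A,X) + p·(1-q)·π₁(A,Y) + (1-p)·q·π₁(B,X) + (1-p)·(1-q)·π₁(B,Y)
= 0.4·0.1·1 + 0.4·0.9·5 + 0.6·0.1·7 + 0.6·0.9·6
= 5.5

E[P2] = 2.96 (similar calculation)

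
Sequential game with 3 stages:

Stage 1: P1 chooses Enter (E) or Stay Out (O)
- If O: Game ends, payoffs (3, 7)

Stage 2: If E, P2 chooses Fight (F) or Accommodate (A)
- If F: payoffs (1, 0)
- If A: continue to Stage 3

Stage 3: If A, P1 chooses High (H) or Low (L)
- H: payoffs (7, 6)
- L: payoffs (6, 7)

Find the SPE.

SPE: (E, A, H); Outcome (7, 6)

Work:
Stage 3: P1 chooses H (7 vs 6)
Stage 2: P2: F->0, A->6 (anticipating H). Choose A
Stage 1: P1: O->3, E->7 (anticipating A, H). Choose E
SPE path: E -> A -> H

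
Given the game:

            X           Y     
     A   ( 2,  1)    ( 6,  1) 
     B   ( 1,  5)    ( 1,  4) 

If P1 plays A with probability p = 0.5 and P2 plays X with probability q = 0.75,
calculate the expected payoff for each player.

E[P1] = 2.0, E[P2] = 2.875

Work:
E[P1] = p·q·π₁(A,X) + p·(1-q)·π₁(A,Y) + (1-p)·q·π₁(B,X) + (1-p)·(1-q)·π₁(B,Y)
= 0.5·0.75·2 + 0.5·0.25·6 + 0.5·0.75·1 + 0.5·0.25·1
= 2.0

E[P2] = 2.875 (similar calculation)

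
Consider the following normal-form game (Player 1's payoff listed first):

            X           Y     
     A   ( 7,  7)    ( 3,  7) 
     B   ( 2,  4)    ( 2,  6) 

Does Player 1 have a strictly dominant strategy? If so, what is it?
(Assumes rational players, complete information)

Yes, Player 1's strictly dominant strategy is A

Work:
A strategy strictly dominates another if it gives a strictly higher payoff against every opponent action. Compare each pair of P1's strategies column-by-column:
  A vs B: [7 vs 2, 3 vs 2] → A strictly dominates B
  B vs A: [2 vs 7, 2 vs 3] → B does not strictly dominate A (column X: 2 ≤ 7)
A strictly dominates every other strategy → strictly dominant.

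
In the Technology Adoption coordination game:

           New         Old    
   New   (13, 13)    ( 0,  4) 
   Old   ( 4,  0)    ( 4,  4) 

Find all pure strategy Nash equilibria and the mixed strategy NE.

Pure NE: (New, New) and (Old, Old); Mixed NE: p = 0.3077, q = 0.3077

Work:
Check pure NE:
(New, New): (13, 13) - no unilateral deviation beneficial
(Old, Old): (4, 4) - no unilateral deviation beneficial
Mixed NE: P1 plays New with p = 0.3077, P2 plays New with q = 0.3077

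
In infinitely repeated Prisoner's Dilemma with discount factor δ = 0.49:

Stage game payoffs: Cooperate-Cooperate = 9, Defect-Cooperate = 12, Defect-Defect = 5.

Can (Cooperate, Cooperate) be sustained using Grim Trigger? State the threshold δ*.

δ* = 0.4286; since δ = 0.49 ≥ 0.4286, cooperation can be sustained

Work:
For Grim Trigger:
Cooperate forever: 9/(1-δ)
Defect then punished: 12 + 5·δ/(1-δ)
Need: 9/(1-δ) ≥ 12 + 5·δ/(1-δ)
Solving: δ ≥ (T-R)/(T-P) = (12-9)/(12-5) = 0.4286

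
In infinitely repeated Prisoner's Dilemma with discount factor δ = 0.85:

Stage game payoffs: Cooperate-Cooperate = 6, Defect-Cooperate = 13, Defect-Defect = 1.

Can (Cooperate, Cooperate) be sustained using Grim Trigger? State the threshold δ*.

δ* = 0.5833; since δ = 0.85 ≥ 0.5833, cooperation can be sustained

Work:
For Grim Trigger:
Cooperate forever: 6/(1-δ)
Defect then punished: 13 + 1·δ/(1-δ)
Need: 6/(1-δ) ≥ 13 + 1·δ/(1-δ)
Solving: δ ≥ (T-R)/(T-P) = (13-6)/(13-1) = 0.5833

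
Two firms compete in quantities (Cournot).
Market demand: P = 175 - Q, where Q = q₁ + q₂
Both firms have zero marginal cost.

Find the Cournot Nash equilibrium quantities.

q₁* = q₂* = 58.33; P* = 58.33

Work:
Profit: π_i = P·q_i = (a - q_i - q_j)·q_i
FOC: ∂π_i/∂q_i = a - 2q_i - q_j = 0
Reaction function: q_i = (175 - q_j)/2
Symmetry: q* = 175/3 = 58.33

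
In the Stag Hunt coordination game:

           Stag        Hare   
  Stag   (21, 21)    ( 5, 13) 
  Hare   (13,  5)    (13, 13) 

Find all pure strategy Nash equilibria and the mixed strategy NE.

Pure NE: (Stag, Stag) and (Hare, Hare); Mixed NE: p = 0.5, q = 0.5

Work:
Check pure NE:
(Stag, Stag): (21, 21) - no unilateral deviation beneficial
(Hare, Hare): (13, 13) - no unilateral deviation beneficial
Mixed NE: P1 plays Stag with p = 0.5, P2 plays Stag with q = 0.5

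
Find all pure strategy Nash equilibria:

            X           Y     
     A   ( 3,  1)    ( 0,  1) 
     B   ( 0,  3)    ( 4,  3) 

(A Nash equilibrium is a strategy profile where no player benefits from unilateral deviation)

Nash equilibrium: (A, X), (B, Y)

Work:
Best responses:
  P1 vs X: payoffs [3, 0] → best response A (payoff 3)
  P1 vs Y: payoffs [0, 4] → best response B (payoff 4)
  P2 vs A: payoffs [1, 1] → best response X/Y (payoff 1)
  P2 vs B: payoffs [3, 3] → best response X/Y (payoff 3)
Mutual best responses: (A,X), (B,Y) → Nash equilibria.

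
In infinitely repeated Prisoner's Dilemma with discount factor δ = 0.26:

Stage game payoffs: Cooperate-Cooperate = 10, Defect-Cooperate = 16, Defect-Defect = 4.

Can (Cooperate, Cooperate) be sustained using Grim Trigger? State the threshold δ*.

δ* = 0.5; since δ = 0.26 < 0.5, cooperation cannot be sustained

Work:
For Grim Trigger:
Cooperate forever: 10/(1-δ)
Defect then punished: 16 + 4·δ/(1-δ)
Need: 10/(1-δ) ≥ 16 + 4·δ/(1-δ)
Solving: δ ≥ (T-R)/(T-P) = (16-10)/(16-4) = 0.5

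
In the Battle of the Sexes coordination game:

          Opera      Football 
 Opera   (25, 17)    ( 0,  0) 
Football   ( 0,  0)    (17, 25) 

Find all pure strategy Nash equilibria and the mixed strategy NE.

Pure NE: (Opera, Opera) and (Football, Football); Mixed NE: p = 0.5952, q = 0.4048

Work:
Check pure NE:
(Opera, Opera): (25, 17) - no unilateral deviation beneficial
(Football, Football): (17, 25) - no unilateral deviation beneficial
Mixed NE: P1 plays Opera with p = 0.5952, P2 plays Opera with q = 0.4048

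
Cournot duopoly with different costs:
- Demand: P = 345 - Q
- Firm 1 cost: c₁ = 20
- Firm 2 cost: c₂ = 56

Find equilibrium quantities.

q₁* = 120.33, q₂* = 84.33

Work:
Reaction: q₁ = (345 - 20 - q₂)/2
Reaction: q₂ = (345 - 56 - q₁)/2
Solve simultaneously:
q₁* = (345 - 2×20 + 56)/3 = 120.33
q₂* = (345 - 2×56 + 20)/3 = 84.33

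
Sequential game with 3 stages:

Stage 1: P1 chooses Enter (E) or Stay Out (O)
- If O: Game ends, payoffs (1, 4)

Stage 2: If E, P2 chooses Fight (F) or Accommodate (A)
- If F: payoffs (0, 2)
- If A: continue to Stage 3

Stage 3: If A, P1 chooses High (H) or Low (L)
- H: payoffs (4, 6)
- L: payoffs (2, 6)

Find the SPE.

SPE: (E, A, H); Outcome (4, 6)

Work:
Stage 3: P1 chooses H (4 vs 2)
Stage 2: P2: F->2, A->6 (anticipating H). Choose A
Stage 1: P1: O->1, E->4 (anticipating A, H). Choose E
SPE path: E -> A -> H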